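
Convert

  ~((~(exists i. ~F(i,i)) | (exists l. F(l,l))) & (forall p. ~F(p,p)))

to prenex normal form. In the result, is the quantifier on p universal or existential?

Push ¬ through the quantifiers and connectives to reach negation normal form:
  (exists i. ~F(i,i)) & (forall l. ~F(l,l)) | (exists p. F(p,p))
All bound variables are already distinct, so no renaming is needed.
Extract every quantifier outward, since the variables are now distinct and don't occur free across branches:
  exists i. forall l. exists p. (~F(i,i) & ~F(l,l) | F(p,p))
The quantifier forall p sits under an odd number of negations, so it flips to exists p.

existential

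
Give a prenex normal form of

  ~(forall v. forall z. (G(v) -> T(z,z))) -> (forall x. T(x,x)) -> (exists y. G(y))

forall v. forall z. exists x. exists y. (~G(v) | T(z,z) | ~T(x,x) | G(y))

Eliminate → and ↔ using ¬ and ∨.
  ~~(forall v. forall z. (~G(v) | T(z,z))) | ~(forall x. T(x,x)) | (exists y. G(y))
Move each ¬ inward, flipping quantifiers it crosses:
  (forall v. forall z. (~G(v) | T(z,z))) | (exists x. ~T(x,x)) | (exists y. G(y))
All bound variables are already distinct, so no renaming is needed.
Pull the quantifiers to the front (each side's bound variable is not free in the other side):
  forall v. forall z. exists x. exists y. (~G(v) | T(z,z) | ~T(x,x) | G(y))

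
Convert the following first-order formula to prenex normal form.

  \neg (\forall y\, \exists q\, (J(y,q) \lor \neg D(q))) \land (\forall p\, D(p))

Drive negations inward (¬∀x A ≡ ∃x ¬A, ¬∃x A ≡ ∀x ¬A, De Morgan for ∧/∨):
  (\exists y\, \forall q\, (\neg J(y,q) \land D(q))) \land (\forall p\, D(p))
Pull the quantifiers to the front (each side's bound variable is not free in the other side):
  \exists y\, \forall q\, \forall p\, (\neg J(y,q) \land D(q) \land D(p))

\exists y\, \forall q\, \forall p\, (\neg J(y,q) \land D(q) \land D(p))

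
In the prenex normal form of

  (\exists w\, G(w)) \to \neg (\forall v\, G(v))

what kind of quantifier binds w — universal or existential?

First replace A → B with ¬A ∨ B.
  \neg (\exists w\, G(w)) \lor \neg (\forall v\, G(v))
Drive negations inward (¬∀x A ≡ ∃x ¬A, ¬∃x A ≡ ∀x ¬A, De Morgan for ∧/∨):
  (\forall w\, \neg G(w)) \lor (\exists v\, \neg G(v))
Finally move all quantifiers to the prefix:
  \forall w\, \exists v\, (\neg G(w) \lor \neg G(v))
The quantifier \exists w sits under an odd number of negations (counting the antecedent side of each →), so it flips to \forall w.

universal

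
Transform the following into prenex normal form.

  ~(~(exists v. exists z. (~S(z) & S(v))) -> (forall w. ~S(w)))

First replace A → B with ¬A ∨ B.
  ~(~~(exists v. exists z. (~S(z) & S(v))) | (forall w. ~S(w)))
Push ¬ through the quantifiers and connectives to reach negation normal form:
  (forall v. forall z. (S(z) | ~S(v))) & (exists w. S(w))
All bound variables are already distinct, so no renaming is needed.
Pull the quantifiers to the front (each side's bound variable is not free in the other side):
  forall v. forall z. exists w. ((S(z) | ~S(v)) & S(w))

forall v. forall z. exists w. ((S(z) | ~S(v)) & S(w))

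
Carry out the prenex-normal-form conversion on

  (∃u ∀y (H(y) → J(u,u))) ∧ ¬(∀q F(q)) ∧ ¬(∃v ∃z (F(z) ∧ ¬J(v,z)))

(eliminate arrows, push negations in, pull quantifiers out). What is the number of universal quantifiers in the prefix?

First replace A → B with ¬A ∨ B.
  (∃u ∀y (¬H(y) ∨ J(u,u))) ∧ ¬(∀q F(q)) ∧ ¬(∃v ∃z (F(z) ∧ ¬J(v,z)))
Move each ¬ inward, flipping quantifiers it crosses:
  (∃u ∀y (¬H(y) ∨ J(u,u))) ∧ (∃q ¬F(q)) ∧ (∀v ∀z (¬F(z) ∨ J(v,z)))
Extract every quantifier outward, since the variables are now distinct and don't occur free across branches:
  ∃u ∀y ∃q ∀v ∀z ((¬H(y) ∨ J(u,u)) ∧ ¬F(q) ∧ (¬F(z) ∨ J(v,z)))
The prefix is ∃u ∀y ∃q ∀v ∀z: 3 universal, 2 existential.

3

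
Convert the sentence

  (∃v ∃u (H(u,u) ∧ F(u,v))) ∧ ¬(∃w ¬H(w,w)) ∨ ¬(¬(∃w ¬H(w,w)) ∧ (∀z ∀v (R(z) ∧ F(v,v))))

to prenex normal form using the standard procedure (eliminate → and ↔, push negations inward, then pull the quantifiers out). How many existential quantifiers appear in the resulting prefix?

5

Move each ¬ inward, flipping quantifiers it crosses:
  (∃v ∃u (H(u,u) ∧ F(u,v))) ∧ (∀w H(w,w)) ∨ (∃w ¬H(w,w)) ∨ (∃z ∃v (¬R(z) ∨ ¬F(v,v)))
Rename bound variables to avoid capture: w↦t, v↦s.
  (∃v ∃u (H(u,u) ∧ F(u,v))) ∧ (∀w H(w,w)) ∨ (∃t ¬H(t,t)) ∨ (∃z ∃s (¬R(z) ∨ ¬F(s,s)))
Pull the quantifiers to the front (each side's bound variable is not free in the other side):
  ∃v ∃u ∀w ∃t ∃z ∃s (H(u,u) ∧ F(u,v) ∧ H(w,w) ∨ ¬H(t,t) ∨ ¬R(z) ∨ ¬F(s,s))
The prefix is ∃v ∃u ∀w ∃t ∃z ∃s: 1 universal, 5 existential.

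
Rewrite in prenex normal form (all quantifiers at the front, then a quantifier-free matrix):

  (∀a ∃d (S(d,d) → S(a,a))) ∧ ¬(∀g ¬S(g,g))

Eliminate → and ↔ using ¬ and ∨.
  (∀a ∃d (¬S(d,d) ∨ S(a,a))) ∧ ¬(∀g ¬S(g,g))
Move each ¬ inward, flipping quantifiers it crosses:
  (∀a ∃d (¬S(d,d) ∨ S(a,a))) ∧ (∃g S(g,g))
All bound variables are already distinct, so no renaming is needed.
Extract every quantifier outward, since the variables are now distinct and don't occur free across branches:
  ∀a ∃d ∃g ((¬S(d,d) ∨ S(a,a)) ∧ S(g,g))

∀a ∃d ∃g ((¬S(d,d) ∨ S(a,a)) ∧ S(g,g))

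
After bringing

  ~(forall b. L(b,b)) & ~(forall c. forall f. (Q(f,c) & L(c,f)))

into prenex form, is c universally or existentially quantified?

existential

Push ¬ through the quantifiers and connectives to reach negation normal form:
  (exists b. ~L(b,b)) & (exists c. exists f. (~Q(f,c) | ~L(c,f)))
All bound variables are already distinct, so no renaming is needed.
Pull the quantifiers to the front (each side's bound variable is not free in the other side):
  exists b. exists c. exists f. (~L(b,b) & (~Q(f,c) | ~L(c,f)))
The quantifier forall c sits under an odd number of negations, so it flips to exists c.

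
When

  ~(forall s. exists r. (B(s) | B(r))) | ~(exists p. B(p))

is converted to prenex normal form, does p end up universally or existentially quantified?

universal

Move each ¬ inward, flipping quantifiers it crosses:
  (exists s. forall r. (~B(s) & ~B(r))) | (forall p. ~B(p))
Finally move all quantifiers to the prefix:
  exists s. forall r. forall p. (~B(s) & ~B(r) | ~B(p))
The quantifier exists p sits under an odd number of negations, so it flips to forall p.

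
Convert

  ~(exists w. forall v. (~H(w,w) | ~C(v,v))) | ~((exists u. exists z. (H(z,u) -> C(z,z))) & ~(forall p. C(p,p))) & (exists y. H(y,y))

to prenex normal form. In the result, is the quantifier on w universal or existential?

universal

First replace A → B with ¬A ∨ B.
  ~(exists w. forall v. (~H(w,w) | ~C(v,v))) | ~((exists u. exists z. (~H(z,u) | C(z,z))) & ~(forall p. C(p,p))) & (exists y. H(y,y))
Move each ¬ inward, flipping quantifiers it crosses:
  (forall w. exists v. (H(w,w) & C(v,v))) | ((forall u. forall z. (H(z,u) & ~C(z,z))) | (forall p. C(p,p))) & (exists y. H(y,y))
All bound variables are already distinct, so no renaming is needed.
Finally move all quantifiers to the prefix:
  forall w. exists v. forall u. forall z. forall p. exists y. (H(w,w) & C(v,v) | (H(z,u) & ~C(z,z) | C(p,p)) & H(y,y))
The quantifier exists w sits under an odd number of negations (counting the antecedent side of each →), so it flips to forall w.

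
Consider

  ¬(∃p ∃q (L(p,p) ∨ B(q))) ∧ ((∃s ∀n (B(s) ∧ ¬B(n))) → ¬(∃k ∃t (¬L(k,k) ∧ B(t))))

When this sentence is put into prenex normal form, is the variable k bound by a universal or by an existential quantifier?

universal

Rewrite implications/biconditionals: A → B as ¬A ∨ B.
  ¬(∃p ∃q (L(p,p) ∨ B(q))) ∧ (¬(∃s ∀n (B(s) ∧ ¬B(n))) ∨ ¬(∃k ∃t (¬L(k,k) ∧ B(t))))
Drive negations inward (¬∀x A ≡ ∃x ¬A, ¬∃x A ≡ ∀x ¬A, De Morgan for ∧/∨):
  (∀p ∀q (¬L(p,p) ∧ ¬B(q))) ∧ ((∀s ∃n (¬B(s) ∨ B(n))) ∨ (∀k ∀t (L(k,k) ∨ ¬B(t))))
Finally move all quantifiers to the prefix:
  ∀p ∀q ∀s ∃n ∀k ∀t (¬L(p,p) ∧ ¬B(q) ∧ (¬B(s) ∨ B(n) ∨ L(k,k) ∨ ¬B(t)))
The quantifier ∃k sits under an odd number of negations (counting the antecedent side of each →), so it flips to ∀k.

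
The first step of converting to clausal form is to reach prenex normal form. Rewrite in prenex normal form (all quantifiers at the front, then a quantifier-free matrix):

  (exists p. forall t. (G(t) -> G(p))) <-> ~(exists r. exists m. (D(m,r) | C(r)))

First replace A → B with ¬A ∨ B; A ↔ B as (¬A ∨ B) ∧ (¬B ∨ A).
  (~(exists p. forall t. (~G(t) | G(p))) | ~(exists r. exists m. (D(m,r) | C(r)))) & (~~(exists r. exists m. (D(m,r) | C(r))) | (exists p. forall t. (~G(t) | G(p))))
Push ¬ through the quantifiers and connectives to reach negation normal form:
  ((forall p. exists t. (G(t) & ~G(p))) | (forall r. forall m. (~D(m,r) & ~C(r)))) & ((exists r. exists m. (D(m,r) | C(r))) | (exists p. forall t. (~G(t) | G(p))))
Rename bound variables to avoid capture: r↦z, m↦s, p↦w1, t↦x.
  ((forall p. exists t. (G(t) & ~G(p))) | (forall r. forall m. (~D(m,r) & ~C(r)))) & ((exists z. exists s. (D(s,z) | C(z))) | (exists w1. forall x. (~G(x) | G(w1))))
Pull the quantifiers to the front (each side's bound variable is not free in the other side):
  forall p. exists t. forall r. forall m. exists z. exists s. exists w1. forall x. ((G(t) & ~G(p) | ~D(m,r) & ~C(r)) & (D(s,z) | C(z) | ~G(x) | G(w1)))

forall p. exists t. forall r. forall m. exists z. exists s. exists w1. forall x. ((G(t) & ~G(p) | ~D(m,r) & ~C(r)) & (D(s,z) | C(z) | ~G(x) | G(w1)))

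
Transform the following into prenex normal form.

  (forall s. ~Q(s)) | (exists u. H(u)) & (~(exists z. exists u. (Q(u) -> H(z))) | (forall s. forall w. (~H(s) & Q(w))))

forall s. exists u. forall z. forall y. forall c. forall w. (~Q(s) | H(u) & (Q(y) & ~H(z) | ~H(c) & Q(w)))

First replace A → B with ¬A ∨ B.
  (forall s. ~Q(s)) | (exists u. H(u)) & (~(exists z. exists u. (~Q(u) | H(z))) | (forall s. forall w. (~H(s) & Q(w))))
Move each ¬ inward, flipping quantifiers it crosses:
  (forall s. ~Q(s)) | (exists u. H(u)) & ((forall z. forall u. (Q(u) & ~H(z))) | (forall s. forall w. (~H(s) & Q(w))))
Rename bound variables to avoid capture: u↦y, s↦c.
  (forall s. ~Q(s)) | (exists u. H(u)) & ((forall z. forall y. (Q(y) & ~H(z))) | (forall c. forall w. (~H(c) & Q(w))))
Finally move all quantifiers to the prefix:
  forall s. exists u. forall z. forall y. forall c. forall w. (~Q(s) | H(u) & (Q(y) & ~H(z) | ~H(c) & Q(w)))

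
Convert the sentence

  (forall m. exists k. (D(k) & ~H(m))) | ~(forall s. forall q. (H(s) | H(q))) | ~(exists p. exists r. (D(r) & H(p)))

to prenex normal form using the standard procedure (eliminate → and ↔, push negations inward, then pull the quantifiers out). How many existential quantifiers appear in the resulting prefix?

Drive negations inward (¬∀x A ≡ ∃x ¬A, ¬∃x A ≡ ∀x ¬A, De Morgan for ∧/∨):
  (forall m. exists k. (D(k) & ~H(m))) | (exists s. exists q. (~H(s) & ~H(q))) | (forall p. forall r. (~D(r) | ~H(p)))
Pull the quantifiers to the front (each side's bound variable is not free in the other side):
  forall m. exists k. exists s. exists q. forall p. forall r. (D(k) & ~H(m) | ~H(s) & ~H(q) | ~D(r) | ~H(p))
The prefix is forall m exists k exists s exists q forall p forall r: 3 universal, 3 existential.

3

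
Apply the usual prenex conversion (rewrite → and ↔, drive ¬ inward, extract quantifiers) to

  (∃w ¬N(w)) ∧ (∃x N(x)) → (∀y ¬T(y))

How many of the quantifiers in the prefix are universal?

3

Eliminate → and ↔ using ¬ and ∨.
  ¬((∃w ¬N(w)) ∧ (∃x N(x))) ∨ (∀y ¬T(y))
Push ¬ through the quantifiers and connectives to reach negation normal form:
  (∀w N(w)) ∨ (∀x ¬N(x)) ∨ (∀y ¬T(y))
All bound variables are already distinct, so no renaming is needed.
Extract every quantifier outward, since the variables are now distinct and don't occur free across branches:
  ∀w ∀x ∀y (N(w) ∨ ¬N(x) ∨ ¬T(y))
The prefix is ∀w ∀x ∀y: 3 universal, 0 existential.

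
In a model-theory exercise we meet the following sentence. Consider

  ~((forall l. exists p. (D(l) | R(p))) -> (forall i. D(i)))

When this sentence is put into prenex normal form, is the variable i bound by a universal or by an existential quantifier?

existential

Rewrite implications/biconditionals: A → B as ¬A ∨ B.
  ~(~(forall l. exists p. (D(l) | R(p))) | (forall i. D(i)))
Move each ¬ inward, flipping quantifiers it crosses:
  (forall l. exists p. (D(l) | R(p))) & (exists i. ~D(i))
All bound variables are already distinct, so no renaming is needed.
Extract every quantifier outward, since the variables are now distinct and don't occur free across branches:
  forall l. exists p. exists i. ((D(l) | R(p)) & ~D(i))
The quantifier forall i sits under an odd number of negations (counting the antecedent side of each →), so it flips to exists i.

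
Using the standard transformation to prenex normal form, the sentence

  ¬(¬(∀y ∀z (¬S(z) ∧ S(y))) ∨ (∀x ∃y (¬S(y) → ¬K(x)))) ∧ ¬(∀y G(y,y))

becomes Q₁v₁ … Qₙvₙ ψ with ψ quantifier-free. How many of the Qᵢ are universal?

First replace A → B with ¬A ∨ B.
  ¬(¬(∀y ∀z (¬S(z) ∧ S(y))) ∨ (∀x ∃y (¬¬S(y) ∨ ¬K(x)))) ∧ ¬(∀y G(y,y))
Drive negations inward (¬∀x A ≡ ∃x ¬A, ¬∃x A ≡ ∀x ¬A, De Morgan for ∧/∨):
  (∀y ∀z (¬S(z) ∧ S(y))) ∧ (∃x ∀y (¬S(y) ∧ K(x))) ∧ (∃y ¬G(y,y))
Standardize variables apart so no two quantifiers bind the same name: y↦y1, y↦q.
  (∀y ∀z (¬S(z) ∧ S(y))) ∧ (∃x ∀y1 (¬S(y1) ∧ K(x))) ∧ (∃q ¬G(q,q))
Pull the quantifiers to the front (each side's bound variable is not free in the other side):
  ∀y ∀z ∃x ∀y1 ∃q (¬S(z) ∧ S(y) ∧ ¬S(y1) ∧ K(x) ∧ ¬G(q,q))
The prefix is ∀y ∀z ∃x ∀y1 ∃q: 3 universal, 2 existential.

3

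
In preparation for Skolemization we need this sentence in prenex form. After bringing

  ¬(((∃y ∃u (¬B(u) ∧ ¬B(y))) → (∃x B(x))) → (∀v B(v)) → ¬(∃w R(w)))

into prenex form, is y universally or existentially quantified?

Eliminate → and ↔ using ¬ and ∨.
  ¬(¬(¬(∃y ∃u (¬B(u) ∧ ¬B(y))) ∨ (∃x B(x))) ∨ ¬(∀v B(v)) ∨ ¬(∃w R(w)))
Push ¬ through the quantifiers and connectives to reach negation normal form:
  ((∀y ∀u (B(u) ∨ B(y))) ∨ (∃x B(x))) ∧ (∀v B(v)) ∧ (∃w R(w))
All bound variables are already distinct, so no renaming is needed.
Pull the quantifiers to the front (each side's bound variable is not free in the other side):
  ∀y ∀u ∃x ∀v ∃w ((B(u) ∨ B(y) ∨ B(x)) ∧ B(v) ∧ R(w))
The quantifier ∃y sits under an odd number of negations (counting the antecedent side of each →), so it flips to ∀y.

universal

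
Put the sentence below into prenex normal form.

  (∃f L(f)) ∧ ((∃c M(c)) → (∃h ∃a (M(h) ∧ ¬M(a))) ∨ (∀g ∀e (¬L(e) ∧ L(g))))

Rewrite implications/biconditionals: A → B as ¬A ∨ B.
  (∃f L(f)) ∧ (¬(∃c M(c)) ∨ (∃h ∃a (M(h) ∧ ¬M(a))) ∨ (∀g ∀e (¬L(e) ∧ L(g))))
Push ¬ through the quantifiers and connectives to reach negation normal form:
  (∃f L(f)) ∧ ((∀c ¬M(c)) ∨ (∃h ∃a (M(h) ∧ ¬M(a))) ∨ (∀g ∀e (¬L(e) ∧ L(g))))
All bound variables are already distinct, so no renaming is needed.
Extract every quantifier outward, since the variables are now distinct and don't occur free across branches:
  ∃f ∀c ∃h ∃a ∀g ∀e (L(f) ∧ (¬M(c) ∨ M(h) ∧ ¬M(a) ∨ ¬L(e) ∧ L(g)))

∃f ∀c ∃h ∃a ∀g ∀e (L(f) ∧ (¬M(c) ∨ M(h) ∧ ¬M(a) ∨ ¬L(e) ∧ L(g)))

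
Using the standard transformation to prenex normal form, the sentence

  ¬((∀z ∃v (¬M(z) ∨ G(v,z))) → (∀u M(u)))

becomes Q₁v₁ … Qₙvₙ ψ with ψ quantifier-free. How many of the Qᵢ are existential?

First replace A → B with ¬A ∨ B.
  ¬(¬(∀z ∃v (¬M(z) ∨ G(v,z))) ∨ (∀u M(u)))
Push ¬ through the quantifiers and connectives to reach negation normal form:
  (∀z ∃v (¬M(z) ∨ G(v,z))) ∧ (∃u ¬M(u))
All bound variables are already distinct, so no renaming is needed.
Pull the quantifiers to the front (each side's bound variable is not free in the other side):
  ∀z ∃v ∃u ((¬M(z) ∨ G(v,z)) ∧ ¬M(u))
The prefix is ∀z ∃v ∃u: 1 universal, 2 existential.

2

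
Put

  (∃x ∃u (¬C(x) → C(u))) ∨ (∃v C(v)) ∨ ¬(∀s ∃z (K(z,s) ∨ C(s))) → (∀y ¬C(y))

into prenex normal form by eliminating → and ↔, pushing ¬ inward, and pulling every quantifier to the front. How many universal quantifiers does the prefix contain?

5

Eliminate → and ↔ using ¬ and ∨.
  ¬((∃x ∃u (¬¬C(x) ∨ C(u))) ∨ (∃v C(v)) ∨ ¬(∀s ∃z (K(z,s) ∨ C(s)))) ∨ (∀y ¬C(y))
Move each ¬ inward, flipping quantifiers it crosses:
  (∀x ∀u (¬C(x) ∧ ¬C(u))) ∧ (∀v ¬C(v)) ∧ (∀s ∃z (K(z,s) ∨ C(s))) ∨ (∀y ¬C(y))
All bound variables are already distinct, so no renaming is needed.
Extract every quantifier outward, since the variables are now distinct and don't occur free across branches:
  ∀x ∀u ∀v ∀s ∃z ∀y (¬C(x) ∧ ¬C(u) ∧ ¬C(v) ∧ (K(z,s) ∨ C(s)) ∨ ¬C(y))
The prefix is ∀x ∀u ∀v ∀s ∃z ∀y: 5 universal, 1 existential.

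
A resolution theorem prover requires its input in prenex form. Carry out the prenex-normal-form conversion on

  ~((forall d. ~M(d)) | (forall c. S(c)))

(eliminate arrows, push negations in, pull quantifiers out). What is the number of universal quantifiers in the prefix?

0

Push ¬ through the quantifiers and connectives to reach negation normal form:
  (exists d. M(d)) & (exists c. ~S(c))
All bound variables are already distinct, so no renaming is needed.
Extract every quantifier outward, since the variables are now distinct and don't occur free across branches:
  exists d. exists c. (M(d) & ~S(c))
The prefix is exists d exists c: 0 universal, 2 existential.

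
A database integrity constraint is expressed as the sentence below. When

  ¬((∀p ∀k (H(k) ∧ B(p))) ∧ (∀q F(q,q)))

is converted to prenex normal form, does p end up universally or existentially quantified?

existential

Drive negations inward (¬∀x A ≡ ∃x ¬A, ¬∃x A ≡ ∀x ¬A, De Morgan for ∧/∨):
  (∃p ∃k (¬H(k) ∨ ¬B(p))) ∨ (∃q ¬F(q,q))
Pull the quantifiers to the front (each side's bound variable is not free in the other side):
  ∃p ∃k ∃q (¬H(k) ∨ ¬B(p) ∨ ¬F(q,q))
The quantifier ∀p sits under an odd number of negations, so it flips to ∃p.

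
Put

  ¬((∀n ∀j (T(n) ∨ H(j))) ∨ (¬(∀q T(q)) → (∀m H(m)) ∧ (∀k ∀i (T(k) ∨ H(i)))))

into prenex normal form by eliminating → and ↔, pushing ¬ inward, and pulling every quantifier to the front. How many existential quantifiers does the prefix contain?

Rewrite implications/biconditionals: A → B as ¬A ∨ B.
  ¬((∀n ∀j (T(n) ∨ H(j))) ∨ ¬¬(∀q T(q)) ∨ (∀m H(m)) ∧ (∀k ∀i (T(k) ∨ H(i))))
Drive negations inward (¬∀x A ≡ ∃x ¬A, ¬∃x A ≡ ∀x ¬A, De Morgan for ∧/∨):
  (∃n ∃j (¬T(n) ∧ ¬H(j))) ∧ (∃q ¬T(q)) ∧ ((∃m ¬H(m)) ∨ (∃k ∃i (¬T(k) ∧ ¬H(i))))
Extract every quantifier outward, since the variables are now distinct and don't occur free across branches:
  ∃n ∃j ∃q ∃m ∃k ∃i (¬T(n) ∧ ¬H(j) ∧ ¬T(q) ∧ (¬H(m) ∨ ¬T(k) ∧ ¬H(i)))
The prefix is ∃n ∃j ∃q ∃m ∃k ∃i: 0 universal, 6 existential.

6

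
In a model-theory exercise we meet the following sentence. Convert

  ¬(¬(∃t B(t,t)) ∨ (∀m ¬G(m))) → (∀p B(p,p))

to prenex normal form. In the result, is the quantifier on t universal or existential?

universal

Eliminate → and ↔ using ¬ and ∨.
  ¬¬(¬(∃t B(t,t)) ∨ (∀m ¬G(m))) ∨ (∀p B(p,p))
Push ¬ through the quantifiers and connectives to reach negation normal form:
  (∀t ¬B(t,t)) ∨ (∀m ¬G(m)) ∨ (∀p B(p,p))
Extract every quantifier outward, since the variables are now distinct and don't occur free across branches:
  ∀t ∀m ∀p (¬B(t,t) ∨ ¬G(m) ∨ B(p,p))
The quantifier ∃t sits under an odd number of negations (counting the antecedent side of each →), so it flips to ∀t.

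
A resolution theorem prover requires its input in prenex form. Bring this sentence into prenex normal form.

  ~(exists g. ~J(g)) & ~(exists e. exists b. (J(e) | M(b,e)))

forall g. forall e. forall b. (J(g) & ~J(e) & ~M(b,e))

Push ¬ through the quantifiers and connectives to reach negation normal form:
  (forall g. J(g)) & (forall e. forall b. (~J(e) & ~M(b,e)))
Finally move all quantifiers to the prefix:
  forall g. forall e. forall b. (J(g) & ~J(e) & ~M(b,e))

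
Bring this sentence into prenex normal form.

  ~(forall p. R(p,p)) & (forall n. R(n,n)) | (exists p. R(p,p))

exists p. forall n. exists x. (~R(p,p) & R(n,n) | R(x,x))

Push ¬ through the quantifiers and connectives to reach negation normal form:
  (exists p. ~R(p,p)) & (forall n. R(n,n)) | (exists p. R(p,p))
Standardize variables apart so no two quantifiers bind the same name: p↦x.
  (exists p. ~R(p,p)) & (forall n. R(n,n)) | (exists x. R(x,x))
Pull the quantifiers to the front (each side's bound variable is not free in the other side):
  exists p. forall n. exists x. (~R(p,p) & R(n,n) | R(x,x))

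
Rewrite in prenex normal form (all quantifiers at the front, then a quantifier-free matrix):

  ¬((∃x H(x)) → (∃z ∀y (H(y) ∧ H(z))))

First replace A → B with ¬A ∨ B.
  ¬(¬(∃x H(x)) ∨ (∃z ∀y (H(y) ∧ H(z))))
Drive negations inward (¬∀x A ≡ ∃x ¬A, ¬∃x A ≡ ∀x ¬A, De Morgan for ∧/∨):
  (∃x H(x)) ∧ (∀z ∃y (¬H(y) ∨ ¬H(z)))
Extract every quantifier outward, since the variables are now distinct and don't occur free across branches:
  ∃x ∀z ∃y (H(x) ∧ (¬H(y) ∨ ¬H(z)))

∃x ∀z ∃y (H(x) ∧ (¬H(y) ∨ ¬H(z)))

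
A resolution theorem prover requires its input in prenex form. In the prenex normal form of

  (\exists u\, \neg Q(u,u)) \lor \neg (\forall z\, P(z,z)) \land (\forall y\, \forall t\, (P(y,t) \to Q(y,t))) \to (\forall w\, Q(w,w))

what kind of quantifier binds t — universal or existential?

Eliminate → and ↔ using ¬ and ∨.
  \neg ((\exists u\, \neg Q(u,u)) \lor \neg (\forall z\, P(z,z)) \land (\forall y\, \forall t\, (\neg P(y,t) \lor Q(y,t)))) \lor (\forall w\, Q(w,w))
Drive negations inward (¬∀x A ≡ ∃x ¬A, ¬∃x A ≡ ∀x ¬A, De Morgan for ∧/∨):
  (\forall u\, Q(u,u)) \land ((\forall z\, P(z,z)) \lor (\exists y\, \exists t\, (P(y,t) \land \neg Q(y,t)))) \lor (\forall w\, Q(w,w))
Pull the quantifiers to the front (each side's bound variable is not free in the other side):
  \forall u\, \forall z\, \exists y\, \exists t\, \forall w\, (Q(u,u) \land (P(z,z) \lor P(y,t) \land \neg Q(y,t)) \lor Q(w,w))
The quantifier \forall t sits under an odd number of negations (counting the antecedent side of each →), so it flips to \exists t.

existential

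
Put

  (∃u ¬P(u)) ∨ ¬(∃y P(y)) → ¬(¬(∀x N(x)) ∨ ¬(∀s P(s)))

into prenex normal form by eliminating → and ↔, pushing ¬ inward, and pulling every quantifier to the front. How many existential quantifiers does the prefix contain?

Eliminate → and ↔ using ¬ and ∨.
  ¬((∃u ¬P(u)) ∨ ¬(∃y P(y))) ∨ ¬(¬(∀x N(x)) ∨ ¬(∀s P(s)))
Move each ¬ inward, flipping quantifiers it crosses:
  (∀u P(u)) ∧ (∃y P(y)) ∨ (∀x N(x)) ∧ (∀s P(s))
All bound variables are already distinct, so no renaming is needed.
Finally move all quantifiers to the prefix:
  ∀u ∃y ∀x ∀s (P(u) ∧ P(y) ∨ N(x) ∧ P(s))
The prefix is ∀u ∃y ∀x ∀s: 3 universal, 1 existential.

1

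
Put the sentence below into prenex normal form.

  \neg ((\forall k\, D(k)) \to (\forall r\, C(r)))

Rewrite implications/biconditionals: A → B as ¬A ∨ B.
  \neg (\neg (\forall k\, D(k)) \lor (\forall r\, C(r)))
Move each ¬ inward, flipping quantifiers it crosses:
  (\forall k\, D(k)) \land (\exists r\, \neg C(r))
All bound variables are already distinct, so no renaming is needed.
Pull the quantifiers to the front (each side's bound variable is not free in the other side):
  \forall k\, \exists r\, (D(k) \land \neg C(r))

\forall k\, \exists r\, (D(k) \land \neg C(r))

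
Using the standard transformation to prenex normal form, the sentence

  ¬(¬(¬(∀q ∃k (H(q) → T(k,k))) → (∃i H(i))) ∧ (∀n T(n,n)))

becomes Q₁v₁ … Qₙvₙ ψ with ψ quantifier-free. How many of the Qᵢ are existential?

Eliminate → and ↔ using ¬ and ∨.
  ¬(¬(¬¬(∀q ∃k (¬H(q) ∨ T(k,k))) ∨ (∃i H(i))) ∧ (∀n T(n,n)))
Move each ¬ inward, flipping quantifiers it crosses:
  (∀q ∃k (¬H(q) ∨ T(k,k))) ∨ (∃i H(i)) ∨ (∃n ¬T(n,n))
Pull the quantifiers to the front (each side's bound variable is not free in the other side):
  ∀q ∃k ∃i ∃n (¬H(q) ∨ T(k,k) ∨ H(i) ∨ ¬T(n,n))
The prefix is ∀q ∃k ∃i ∃n: 1 universal, 3 existential.

3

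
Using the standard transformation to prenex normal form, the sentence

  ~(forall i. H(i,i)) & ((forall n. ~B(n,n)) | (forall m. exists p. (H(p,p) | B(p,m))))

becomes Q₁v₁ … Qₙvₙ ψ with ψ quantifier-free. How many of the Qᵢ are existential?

2

Drive negations inward (¬∀x A ≡ ∃x ¬A, ¬∃x A ≡ ∀x ¬A, De Morgan for ∧/∨):
  (exists i. ~H(i,i)) & ((forall n. ~B(n,n)) | (forall m. exists p. (H(p,p) | B(p,m))))
All bound variables are already distinct, so no renaming is needed.
Pull the quantifiers to the front (each side's bound variable is not free in the other side):
  exists i. forall n. forall m. exists p. (~H(i,i) & (~B(n,n) | H(p,p) | B(p,m)))
The prefix is exists i forall n forall m exists p: 2 universal, 2 existential.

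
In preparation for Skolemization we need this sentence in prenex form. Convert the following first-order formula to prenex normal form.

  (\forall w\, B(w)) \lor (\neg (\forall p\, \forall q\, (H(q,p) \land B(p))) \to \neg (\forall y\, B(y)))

\forall w\, \forall p\, \forall q\, \exists y\, (B(w) \lor H(q,p) \land B(p) \lor \neg B(y))

First replace A → B with ¬A ∨ B.
  (\forall w\, B(w)) \lor \neg \neg (\forall p\, \forall q\, (H(q,p) \land B(p))) \lor \neg (\forall y\, B(y))
Move each ¬ inward, flipping quantifiers it crosses:
  (\forall w\, B(w)) \lor (\forall p\, \forall q\, (H(q,p) \land B(p))) \lor (\exists y\, \neg B(y))
Extract every quantifier outward, since the variables are now distinct and don't occur free across branches:
  \forall w\, \forall p\, \forall q\, \exists y\, (B(w) \lor H(q,p) \land B(p) \lor \neg B(y))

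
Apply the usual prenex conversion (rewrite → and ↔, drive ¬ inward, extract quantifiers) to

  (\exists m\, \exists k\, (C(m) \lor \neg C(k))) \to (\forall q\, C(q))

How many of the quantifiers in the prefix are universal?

Eliminate → and ↔ using ¬ and ∨.
  \neg (\exists m\, \exists k\, (C(m) \lor \neg C(k))) \lor (\forall q\, C(q))
Move each ¬ inward, flipping quantifiers it crosses:
  (\forall m\, \forall k\, (\neg C(m) \land C(k))) \lor (\forall q\, C(q))
Extract every quantifier outward, since the variables are now distinct and don't occur free across branches:
  \forall m\, \forall k\, \forall q\, (\neg C(m) \land C(k) \lor C(q))
The prefix is \forall m \forall k \forall q: 3 universal, 0 existential.

3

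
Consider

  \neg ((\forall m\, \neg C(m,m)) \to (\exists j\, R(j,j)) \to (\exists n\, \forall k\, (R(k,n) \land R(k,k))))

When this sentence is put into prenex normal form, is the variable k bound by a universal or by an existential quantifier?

existential

First replace A → B with ¬A ∨ B.
  \neg (\neg (\forall m\, \neg C(m,m)) \lor \neg (\exists j\, R(j,j)) \lor (\exists n\, \forall k\, (R(k,n) \land R(k,k))))
Push ¬ through the quantifiers and connectives to reach negation normal form:
  (\forall m\, \neg C(m,m)) \land (\exists j\, R(j,j)) \land (\forall n\, \exists k\, (\neg R(k,n) \lor \neg R(k,k)))
All bound variables are already distinct, so no renaming is needed.
Extract every quantifier outward, since the variables are now distinct and don't occur free across branches:
  \forall m\, \exists j\, \forall n\, \exists k\, (\neg C(m,m) \land R(j,j) \land (\neg R(k,n) \lor \neg R(k,k)))
The quantifier \forall k sits under an odd number of negations (counting the antecedent side of each →), so it flips to \exists k.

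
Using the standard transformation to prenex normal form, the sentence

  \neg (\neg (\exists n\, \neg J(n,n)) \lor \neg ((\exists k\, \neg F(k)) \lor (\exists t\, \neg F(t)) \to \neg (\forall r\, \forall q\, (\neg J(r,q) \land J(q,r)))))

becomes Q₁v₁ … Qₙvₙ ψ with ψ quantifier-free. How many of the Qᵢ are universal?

Eliminate → and ↔ using ¬ and ∨.
  \neg (\neg (\exists n\, \neg J(n,n)) \lor \neg (\neg ((\exists k\, \neg F(k)) \lor (\exists t\, \neg F(t))) \lor \neg (\forall r\, \forall q\, (\neg J(r,q) \land J(q,r)))))
Drive negations inward (¬∀x A ≡ ∃x ¬A, ¬∃x A ≡ ∀x ¬A, De Morgan for ∧/∨):
  (\exists n\, \neg J(n,n)) \land ((\forall k\, F(k)) \land (\forall t\, F(t)) \lor (\exists r\, \exists q\, (J(r,q) \lor \neg J(q,r))))
All bound variables are already distinct, so no renaming is needed.
Finally move all quantifiers to the prefix:
  \exists n\, \forall k\, \forall t\, \exists r\, \exists q\, (\neg J(n,n) \land (F(k) \land F(t) \lor J(r,q) \lor \neg J(q,r)))
The prefix is \exists n \forall k \forall t \exists r \exists q: 2 universal, 3 existential.

2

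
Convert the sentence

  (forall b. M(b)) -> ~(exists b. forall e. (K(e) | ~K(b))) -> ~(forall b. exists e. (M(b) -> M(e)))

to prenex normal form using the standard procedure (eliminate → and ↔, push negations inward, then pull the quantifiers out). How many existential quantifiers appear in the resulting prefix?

3

First replace A → B with ¬A ∨ B.
  ~(forall b. M(b)) | ~~(exists b. forall e. (K(e) | ~K(b))) | ~(forall b. exists e. (~M(b) | M(e)))
Push ¬ through the quantifiers and connectives to reach negation normal form:
  (exists b. ~M(b)) | (exists b. forall e. (K(e) | ~K(b))) | (exists b. forall e. (M(b) & ~M(e)))
Give each quantifier a distinct variable: b↦u, b↦w1, e↦c.
  (exists b. ~M(b)) | (exists u. forall e. (K(e) | ~K(u))) | (exists w1. forall c. (M(w1) & ~M(c)))
Finally move all quantifiers to the prefix:
  exists b. exists u. forall e. exists w1. forall c. (~M(b) | K(e) | ~K(u) | M(w1) & ~M(c))
The prefix is exists b exists u forall e exists w1 forall c: 2 universal, 3 existential.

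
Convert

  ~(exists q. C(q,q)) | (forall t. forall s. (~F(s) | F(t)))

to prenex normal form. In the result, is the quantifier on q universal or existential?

universal

Drive negations inward (¬∀x A ≡ ∃x ¬A, ¬∃x A ≡ ∀x ¬A, De Morgan for ∧/∨):
  (forall q. ~C(q,q)) | (forall t. forall s. (~F(s) | F(t)))
All bound variables are already distinct, so no renaming is needed.
Extract every quantifier outward, since the variables are now distinct and don't occur free across branches:
  forall q. forall t. forall s. (~C(q,q) | ~F(s) | F(t))
The quantifier exists q sits under an odd number of negations, so it flips to forall q.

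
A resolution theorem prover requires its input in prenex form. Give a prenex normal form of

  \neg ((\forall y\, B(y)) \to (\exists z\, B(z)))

Eliminate → and ↔ using ¬ and ∨.
  \neg (\neg (\forall y\, B(y)) \lor (\exists z\, B(z)))
Move each ¬ inward, flipping quantifiers it crosses:
  (\forall y\, B(y)) \land (\forall z\, \neg B(z))
Finally move all quantifiers to the prefix:
  \forall y\, \forall z\, (B(y) \land \neg B(z))

\forall y\, \forall z\, (B(y) \land \neg B(z))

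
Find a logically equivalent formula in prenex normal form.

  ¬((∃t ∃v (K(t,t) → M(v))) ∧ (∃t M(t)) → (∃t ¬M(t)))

∃t ∃v ∃y ∀z ((¬K(t,t) ∨ M(v)) ∧ M(y) ∧ M(z))

Rewrite implications/biconditionals: A → B as ¬A ∨ B.
  ¬(¬((∃t ∃v (¬K(t,t) ∨ M(v))) ∧ (∃t M(t))) ∨ (∃t ¬M(t)))
Drive negations inward (¬∀x A ≡ ∃x ¬A, ¬∃x A ≡ ∀x ¬A, De Morgan for ∧/∨):
  (∃t ∃v (¬K(t,t) ∨ M(v))) ∧ (∃t M(t)) ∧ (∀t M(t))
Standardize variables apart so no two quantifiers bind the same name: t↦y, t↦z.
  (∃t ∃v (¬K(t,t) ∨ M(v))) ∧ (∃y M(y)) ∧ (∀z M(z))
Extract every quantifier outward, since the variables are now distinct and don't occur free across branches:
  ∃t ∃v ∃y ∀z ((¬K(t,t) ∨ M(v)) ∧ M(y) ∧ M(z))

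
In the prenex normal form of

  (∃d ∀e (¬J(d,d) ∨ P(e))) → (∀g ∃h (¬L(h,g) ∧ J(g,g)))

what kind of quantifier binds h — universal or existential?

existential

Eliminate → and ↔ using ¬ and ∨.
  ¬(∃d ∀e (¬J(d,d) ∨ P(e))) ∨ (∀g ∃h (¬L(h,g) ∧ J(g,g)))
Move each ¬ inward, flipping quantifiers it crosses:
  (∀d ∃e (J(d,d) ∧ ¬P(e))) ∨ (∀g ∃h (¬L(h,g) ∧ J(g,g)))
All bound variables are already distinct, so no renaming is needed.
Extract every quantifier outward, since the variables are now distinct and don't occur free across branches:
  ∀d ∃e ∀g ∃h (J(d,d) ∧ ¬P(e) ∨ ¬L(h,g) ∧ J(g,g))
The quantifier ∃h sits under an even number of negations (counting the antecedent side of each →), so it remains existential.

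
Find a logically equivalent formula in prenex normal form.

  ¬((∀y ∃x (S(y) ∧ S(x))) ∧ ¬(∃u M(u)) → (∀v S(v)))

∀y ∃x ∀u ∃v (S(y) ∧ S(x) ∧ ¬M(u) ∧ ¬S(v))

Eliminate → and ↔ using ¬ and ∨.
  ¬(¬((∀y ∃x (S(y) ∧ S(x))) ∧ ¬(∃u M(u))) ∨ (∀v S(v)))
Drive negations inward (¬∀x A ≡ ∃x ¬A, ¬∃x A ≡ ∀x ¬A, De Morgan for ∧/∨):
  (∀y ∃x (S(y) ∧ S(x))) ∧ (∀u ¬M(u)) ∧ (∃v ¬S(v))
All bound variables are already distinct, so no renaming is needed.
Finally move all quantifiers to the prefix:
  ∀y ∃x ∀u ∃v (S(y) ∧ S(x) ∧ ¬M(u) ∧ ¬S(v))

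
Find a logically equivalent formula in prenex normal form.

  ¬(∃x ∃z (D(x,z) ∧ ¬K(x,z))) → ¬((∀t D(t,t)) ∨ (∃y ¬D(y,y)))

First replace A → B with ¬A ∨ B.
  ¬¬(∃x ∃z (D(x,z) ∧ ¬K(x,z))) ∨ ¬((∀t D(t,t)) ∨ (∃y ¬D(y,y)))
Drive negations inward (¬∀x A ≡ ∃x ¬A, ¬∃x A ≡ ∀x ¬A, De Morgan for ∧/∨):
  (∃x ∃z (D(x,z) ∧ ¬K(x,z))) ∨ (∃t ¬D(t,t)) ∧ (∀y D(y,y))
All bound variables are already distinct, so no renaming is needed.
Finally move all quantifiers to the prefix:
  ∃x ∃z ∃t ∀y (D(x,z) ∧ ¬K(x,z) ∨ ¬D(t,t) ∧ D(y,y))

∃x ∃z ∃t ∀y (D(x,z) ∧ ¬K(x,z) ∨ ¬D(t,t) ∧ D(y,y))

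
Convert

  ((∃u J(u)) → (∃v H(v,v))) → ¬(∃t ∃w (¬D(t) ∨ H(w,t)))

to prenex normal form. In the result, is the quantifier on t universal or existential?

Eliminate → and ↔ using ¬ and ∨.
  ¬(¬(∃u J(u)) ∨ (∃v H(v,v))) ∨ ¬(∃t ∃w (¬D(t) ∨ H(w,t)))
Move each ¬ inward, flipping quantifiers it crosses:
  (∃u J(u)) ∧ (∀v ¬H(v,v)) ∨ (∀t ∀w (D(t) ∧ ¬H(w,t)))
All bound variables are already distinct, so no renaming is needed.
Finally move all quantifiers to the prefix:
  ∃u ∀v ∀t ∀w (J(u) ∧ ¬H(v,v) ∨ D(t) ∧ ¬H(w,t))
The quantifier ∃t sits under an odd number of negations (counting the antecedent side of each →), so it flips to ∀t.

universal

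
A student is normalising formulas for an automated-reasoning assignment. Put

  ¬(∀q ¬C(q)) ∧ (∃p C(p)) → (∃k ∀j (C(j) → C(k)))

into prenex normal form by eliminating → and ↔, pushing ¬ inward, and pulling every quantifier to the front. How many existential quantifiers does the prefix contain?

Rewrite implications/biconditionals: A → B as ¬A ∨ B.
  ¬(¬(∀q ¬C(q)) ∧ (∃p C(p))) ∨ (∃k ∀j (¬C(j) ∨ C(k)))
Push ¬ through the quantifiers and connectives to reach negation normal form:
  (∀q ¬C(q)) ∨ (∀p ¬C(p)) ∨ (∃k ∀j (¬C(j) ∨ C(k)))
All bound variables are already distinct, so no renaming is needed.
Finally move all quantifiers to the prefix:
  ∀q ∀p ∃k ∀j (¬C(q) ∨ ¬C(p) ∨ ¬C(j) ∨ C(k))
The prefix is ∀q ∀p ∃k ∀j: 3 universal, 1 existential.

1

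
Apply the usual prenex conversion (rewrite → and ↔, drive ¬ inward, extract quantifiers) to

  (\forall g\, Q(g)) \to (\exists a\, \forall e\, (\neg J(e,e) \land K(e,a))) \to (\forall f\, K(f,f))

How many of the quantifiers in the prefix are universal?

Eliminate → and ↔ using ¬ and ∨.
  \neg (\forall g\, Q(g)) \lor \neg (\exists a\, \forall e\, (\neg J(e,e) \land K(e,a))) \lor (\forall f\, K(f,f))
Move each ¬ inward, flipping quantifiers it crosses:
  (\exists g\, \neg Q(g)) \lor (\forall a\, \exists e\, (J(e,e) \lor \neg K(e,a))) \lor (\forall f\, K(f,f))
Pull the quantifiers to the front (each side's bound variable is not free in the other side):
  \exists g\, \forall a\, \exists e\, \forall f\, (\neg Q(g) \lor J(e,e) \lor \neg K(e,a) \lor K(f,f))
The prefix is \exists g \forall a \exists e \forall f: 2 universal, 2 existential.

2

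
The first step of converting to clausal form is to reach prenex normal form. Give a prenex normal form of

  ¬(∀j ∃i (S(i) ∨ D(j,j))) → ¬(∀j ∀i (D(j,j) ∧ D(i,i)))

First replace A → B with ¬A ∨ B.
  ¬¬(∀j ∃i (S(i) ∨ D(j,j))) ∨ ¬(∀j ∀i (D(j,j) ∧ D(i,i)))
Drive negations inward (¬∀x A ≡ ∃x ¬A, ¬∃x A ≡ ∀x ¬A, De Morgan for ∧/∨):
  (∀j ∃i (S(i) ∨ D(j,j))) ∨ (∃j ∃i (¬D(j,j) ∨ ¬D(i,i)))
Rename bound variables to avoid capture: j↦t, i↦p.
  (∀j ∃i (S(i) ∨ D(j,j))) ∨ (∃t ∃p (¬D(t,t) ∨ ¬D(p,p)))
Pull the quantifiers to the front (each side's bound variable is not free in the other side):
  ∀j ∃i ∃t ∃p (S(i) ∨ D(j,j) ∨ ¬D(t,t) ∨ ¬D(p,p))

∀j ∃i ∃t ∃p (S(i) ∨ D(j,j) ∨ ¬D(t,t) ∨ ¬D(p,p))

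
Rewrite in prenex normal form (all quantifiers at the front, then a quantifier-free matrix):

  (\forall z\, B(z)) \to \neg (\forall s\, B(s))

\exists z\, \exists s\, (\neg B(z) \lor \neg B(s))

Eliminate → and ↔ using ¬ and ∨.
  \neg (\forall z\, B(z)) \lor \neg (\forall s\, B(s))
Push ¬ through the quantifiers and connectives to reach negation normal form:
  (\exists z\, \neg B(z)) \lor (\exists s\, \neg B(s))
Pull the quantifiers to the front (each side's bound variable is not free in the other side):
  \exists z\, \exists s\, (\neg B(z) \lor \neg B(s))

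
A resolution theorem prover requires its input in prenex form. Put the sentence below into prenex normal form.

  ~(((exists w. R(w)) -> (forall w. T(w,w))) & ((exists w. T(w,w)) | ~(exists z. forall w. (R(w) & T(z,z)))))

exists w. exists q. forall t. exists z. forall p. (R(w) & ~T(q,q) | ~T(t,t) & R(p) & T(z,z))

Rewrite implications/biconditionals: A → B as ¬A ∨ B.
  ~((~(exists w. R(w)) | (forall w. T(w,w))) & ((exists w. T(w,w)) | ~(exists z. forall w. (R(w) & T(z,z)))))
Drive negations inward (¬∀x A ≡ ∃x ¬A, ¬∃x A ≡ ∀x ¬A, De Morgan for ∧/∨):
  (exists w. R(w)) & (exists w. ~T(w,w)) | (forall w. ~T(w,w)) & (exists z. forall w. (R(w) & T(z,z)))
Give each quantifier a distinct variable: w↦q, w↦t, w↦p.
  (exists w. R(w)) & (exists q. ~T(q,q)) | (forall t. ~T(t,t)) & (exists z. forall p. (R(p) & T(z,z)))
Extract every quantifier outward, since the variables are now distinct and don't occur free across branches:
  exists w. exists q. forall t. exists z. forall p. (R(w) & ~T(q,q) | ~T(t,t) & R(p) & T(z,z))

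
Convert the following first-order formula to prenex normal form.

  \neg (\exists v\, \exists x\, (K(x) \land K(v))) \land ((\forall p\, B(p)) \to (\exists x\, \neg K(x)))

Rewrite implications/biconditionals: A → B as ¬A ∨ B.
  \neg (\exists v\, \exists x\, (K(x) \land K(v))) \land (\neg (\forall p\, B(p)) \lor (\exists x\, \neg K(x)))
Push ¬ through the quantifiers and connectives to reach negation normal form:
  (\forall v\, \forall x\, (\neg K(x) \lor \neg K(v))) \land ((\exists p\, \neg B(p)) \lor (\exists x\, \neg K(x)))
Rename bound variables to avoid capture: x↦r.
  (\forall v\, \forall x\, (\neg K(x) \lor \neg K(v))) \land ((\exists p\, \neg B(p)) \lor (\exists r\, \neg K(r)))
Pull the quantifiers to the front (each side's bound variable is not free in the other side):
  \forall v\, \forall x\, \exists p\, \exists r\, ((\neg K(x) \lor \neg K(v)) \land (\neg B(p) \lor \neg K(r)))

\forall v\, \forall x\, \exists p\, \exists r\, ((\neg K(x) \lor \neg K(v)) \land (\neg B(p) \lor \neg K(r)))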